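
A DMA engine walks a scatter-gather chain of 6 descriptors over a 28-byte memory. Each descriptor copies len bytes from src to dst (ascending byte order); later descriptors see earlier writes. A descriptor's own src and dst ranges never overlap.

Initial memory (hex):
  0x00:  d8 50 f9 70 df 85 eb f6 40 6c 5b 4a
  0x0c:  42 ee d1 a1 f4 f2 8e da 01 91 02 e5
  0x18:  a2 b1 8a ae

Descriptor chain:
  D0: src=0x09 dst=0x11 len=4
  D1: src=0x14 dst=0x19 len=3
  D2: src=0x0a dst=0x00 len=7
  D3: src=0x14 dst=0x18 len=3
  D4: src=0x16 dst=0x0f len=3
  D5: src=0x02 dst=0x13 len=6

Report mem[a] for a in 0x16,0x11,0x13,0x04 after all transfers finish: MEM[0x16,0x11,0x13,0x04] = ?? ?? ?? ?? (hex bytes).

#0 dst[0x11+4] := {0x6c,0x5b,0x4a,0x42}
#1 dst[0x19+3] := {0x42,0x91,0x02}
#2 dst[0x00+7] := {0x5b,0x4a,0x42,0xee,0xd1,0xa1,0xf4}
#3 dst[0x18+3] := {0x42,0x91,0x02}
#4 dst[0x0f+3] := {0x02,0xe5,0x42}
#5 dst[0x13+6] := {0x42,0xee,0xd1,0xa1,0xf4,0xf6}
query mem[0x16]=0xa1, mem[0x11]=0x42, mem[0x13]=0x42, mem[0x04]=0xd1

MEM[0x16,0x11,0x13,0x04] = a1 42 42 d1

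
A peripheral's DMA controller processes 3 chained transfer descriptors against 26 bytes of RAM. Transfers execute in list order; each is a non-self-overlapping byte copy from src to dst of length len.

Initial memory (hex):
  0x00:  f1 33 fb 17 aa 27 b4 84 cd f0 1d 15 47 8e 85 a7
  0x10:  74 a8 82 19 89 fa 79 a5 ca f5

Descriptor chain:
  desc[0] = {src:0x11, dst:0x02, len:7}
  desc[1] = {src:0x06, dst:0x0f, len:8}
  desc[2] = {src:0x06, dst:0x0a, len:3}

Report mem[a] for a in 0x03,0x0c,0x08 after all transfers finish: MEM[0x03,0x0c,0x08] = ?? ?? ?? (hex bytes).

#0 dst[0x02+7] := {0xa8,0x82,0x19,0x89,0xfa,0x79,0xa5}
#1 dst[0x0f+8] := {0xfa,0x79,0xa5,0xf0,0x1d,0x15,0x47,0x8e}
#2 dst[0x0a+3] := {0xfa,0x79,0xa5}
query mem[0x03]=0x82, mem[0x0c]=0xa5, mem[0x08]=0xa5

MEM[0x03,0x0c,0x08] = 82 a5 a5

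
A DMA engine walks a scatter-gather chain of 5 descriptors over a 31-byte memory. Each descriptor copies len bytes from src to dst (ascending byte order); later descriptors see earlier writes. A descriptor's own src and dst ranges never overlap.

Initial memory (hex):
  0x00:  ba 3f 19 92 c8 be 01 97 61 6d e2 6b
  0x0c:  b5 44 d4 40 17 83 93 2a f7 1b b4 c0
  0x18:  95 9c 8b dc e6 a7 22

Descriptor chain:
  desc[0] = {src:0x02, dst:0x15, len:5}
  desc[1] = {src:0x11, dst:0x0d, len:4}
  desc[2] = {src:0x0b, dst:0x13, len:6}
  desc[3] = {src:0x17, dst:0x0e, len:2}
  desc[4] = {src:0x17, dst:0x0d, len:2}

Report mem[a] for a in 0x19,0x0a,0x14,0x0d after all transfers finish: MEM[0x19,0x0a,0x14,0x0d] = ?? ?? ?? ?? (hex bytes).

MEM[0x19,0x0a,0x14,0x0d] = 01 e2 b5 2a

D0: mem[0x15..0x19] <- [19 92 c8 be 01]
D1: mem[0x0d..0x10] <- [83 93 2a f7]
D2: mem[0x13..0x18] <- [6b b5 83 93 2a f7]
D3: mem[0x0e..0x0f] <- [2a f7]
D4: mem[0x0d..0x0e] <- [2a f7]
query mem[0x19]=0x01, mem[0x0a]=0xe2, mem[0x14]=0xb5, mem[0x0d]=0x2a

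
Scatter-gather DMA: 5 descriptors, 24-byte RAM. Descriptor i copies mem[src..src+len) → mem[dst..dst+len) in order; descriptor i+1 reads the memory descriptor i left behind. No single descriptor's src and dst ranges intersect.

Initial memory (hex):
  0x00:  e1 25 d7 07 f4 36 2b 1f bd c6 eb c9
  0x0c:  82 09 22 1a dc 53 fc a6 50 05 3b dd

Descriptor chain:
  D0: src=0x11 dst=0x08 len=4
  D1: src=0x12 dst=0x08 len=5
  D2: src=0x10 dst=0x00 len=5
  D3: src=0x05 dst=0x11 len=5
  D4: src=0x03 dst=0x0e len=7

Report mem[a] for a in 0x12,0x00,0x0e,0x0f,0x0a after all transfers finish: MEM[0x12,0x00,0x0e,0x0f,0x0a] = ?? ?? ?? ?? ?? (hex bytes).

#0 dst[0x08+4] := {0x53,0xfc,0xa6,0x50}
#1 dst[0x08+5] := {0xfc,0xa6,0x50,0x05,0x3b}
#2 dst[0x00+5] := {0xdc,0x53,0xfc,0xa6,0x50}
#3 dst[0x11+5] := {0x36,0x2b,0x1f,0xfc,0xa6}
#4 dst[0x0e+7] := {0xa6,0x50,0x36,0x2b,0x1f,0xfc,0xa6}
query mem[0x12]=0x1f, mem[0x00]=0xdc, mem[0x0e]=0xa6, mem[0x0f]=0x50, mem[0x0a]=0x50

MEM[0x12,0x00,0x0e,0x0f,0x0a] = 1f dc a6 50 50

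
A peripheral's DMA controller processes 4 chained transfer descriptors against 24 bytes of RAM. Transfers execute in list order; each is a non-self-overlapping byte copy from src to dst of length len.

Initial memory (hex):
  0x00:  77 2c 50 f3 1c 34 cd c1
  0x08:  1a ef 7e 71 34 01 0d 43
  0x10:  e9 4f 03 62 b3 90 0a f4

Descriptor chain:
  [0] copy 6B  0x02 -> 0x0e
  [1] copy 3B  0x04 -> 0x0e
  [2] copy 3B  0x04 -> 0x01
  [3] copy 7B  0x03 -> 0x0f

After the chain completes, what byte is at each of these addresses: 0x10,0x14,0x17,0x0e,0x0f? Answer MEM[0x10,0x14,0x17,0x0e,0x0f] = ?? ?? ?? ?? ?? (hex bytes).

MEM[0x10,0x14,0x17,0x0e,0x0f] = 1c 1a f4 1c cd

D0: mem[0x0e..0x13] <- [50 f3 1c 34 cd c1]
D1: mem[0x0e..0x10] <- [1c 34 cd]
D2: mem[0x01..0x03] <- [1c 34 cd]
D3: mem[0x0f..0x15] <- [cd 1c 34 cd c1 1a ef]
query mem[0x10]=0x1c, mem[0x14]=0x1a, mem[0x17]=0xf4, mem[0x0e]=0x1c, mem[0x0f]=0xcd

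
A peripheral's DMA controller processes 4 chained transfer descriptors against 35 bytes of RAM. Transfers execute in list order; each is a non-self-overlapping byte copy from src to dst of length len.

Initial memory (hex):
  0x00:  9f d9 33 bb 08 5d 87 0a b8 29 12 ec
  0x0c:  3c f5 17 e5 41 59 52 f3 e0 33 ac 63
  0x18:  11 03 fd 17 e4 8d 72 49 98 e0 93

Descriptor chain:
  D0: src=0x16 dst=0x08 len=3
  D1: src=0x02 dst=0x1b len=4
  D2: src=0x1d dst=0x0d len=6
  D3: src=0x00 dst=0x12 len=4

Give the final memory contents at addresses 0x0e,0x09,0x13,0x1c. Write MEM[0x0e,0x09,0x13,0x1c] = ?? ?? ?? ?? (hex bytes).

MEM[0x0e,0x09,0x13,0x1c] = 5d 63 d9 bb

#0 dst[0x08+3] := {0xac,0x63,0x11}
#1 dst[0x1b+4] := {0x33,0xbb,0x08,0x5d}
#2 dst[0x0d+6] := {0x08,0x5d,0x49,0x98,0xe0,0x93}
#3 dst[0x12+4] := {0x9f,0xd9,0x33,0xbb}
query mem[0x0e]=0x5d, mem[0x09]=0x63, mem[0x13]=0xd9, mem[0x1c]=0xbb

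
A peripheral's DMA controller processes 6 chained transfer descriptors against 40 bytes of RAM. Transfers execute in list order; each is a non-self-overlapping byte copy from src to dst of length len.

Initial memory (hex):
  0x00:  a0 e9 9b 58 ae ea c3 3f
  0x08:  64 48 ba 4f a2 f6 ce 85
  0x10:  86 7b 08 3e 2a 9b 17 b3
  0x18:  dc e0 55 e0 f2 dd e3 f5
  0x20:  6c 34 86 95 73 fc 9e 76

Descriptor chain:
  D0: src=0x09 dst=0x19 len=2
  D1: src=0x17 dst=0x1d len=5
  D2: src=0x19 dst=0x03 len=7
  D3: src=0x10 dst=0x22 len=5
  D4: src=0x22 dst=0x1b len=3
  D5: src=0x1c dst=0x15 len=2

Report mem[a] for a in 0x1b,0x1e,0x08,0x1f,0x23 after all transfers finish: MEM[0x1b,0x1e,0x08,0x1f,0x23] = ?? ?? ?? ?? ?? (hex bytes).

  after D0: wrote 2B at 0x19 = 48ba
  after D1: wrote 5B at 0x1d = b3dc48bae0
  after D2: wrote 7B at 0x03 = 48bae0f2b3dc48
  after D3: wrote 5B at 0x22 = 867b083e2a
  after D4: wrote 3B at 0x1b = 867b08
  after D5: wrote 2B at 0x15 = 7b08
query mem[0x1b]=0x86, mem[0x1e]=0xdc, mem[0x08]=0xdc, mem[0x1f]=0x48, mem[0x23]=0x7b

MEM[0x1b,0x1e,0x08,0x1f,0x23] = 86 dc dc 48 7b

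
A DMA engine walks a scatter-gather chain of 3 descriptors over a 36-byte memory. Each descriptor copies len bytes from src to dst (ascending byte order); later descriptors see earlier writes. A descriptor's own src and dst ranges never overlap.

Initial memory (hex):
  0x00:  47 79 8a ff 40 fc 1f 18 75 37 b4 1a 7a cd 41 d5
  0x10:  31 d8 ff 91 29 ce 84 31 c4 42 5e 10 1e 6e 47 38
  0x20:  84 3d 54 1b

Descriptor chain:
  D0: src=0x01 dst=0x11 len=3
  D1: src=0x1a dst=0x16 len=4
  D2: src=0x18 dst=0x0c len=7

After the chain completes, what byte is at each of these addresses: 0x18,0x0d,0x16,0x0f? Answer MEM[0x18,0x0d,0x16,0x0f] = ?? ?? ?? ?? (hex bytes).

MEM[0x18,0x0d,0x16,0x0f] = 1e 6e 5e 10

  after D0: wrote 3B at 0x11 = 798aff
  after D1: wrote 4B at 0x16 = 5e101e6e
  after D2: wrote 7B at 0x0c = 1e6e5e101e6e47
query mem[0x18]=0x1e, mem[0x0d]=0x6e, mem[0x16]=0x5e, mem[0x0f]=0x10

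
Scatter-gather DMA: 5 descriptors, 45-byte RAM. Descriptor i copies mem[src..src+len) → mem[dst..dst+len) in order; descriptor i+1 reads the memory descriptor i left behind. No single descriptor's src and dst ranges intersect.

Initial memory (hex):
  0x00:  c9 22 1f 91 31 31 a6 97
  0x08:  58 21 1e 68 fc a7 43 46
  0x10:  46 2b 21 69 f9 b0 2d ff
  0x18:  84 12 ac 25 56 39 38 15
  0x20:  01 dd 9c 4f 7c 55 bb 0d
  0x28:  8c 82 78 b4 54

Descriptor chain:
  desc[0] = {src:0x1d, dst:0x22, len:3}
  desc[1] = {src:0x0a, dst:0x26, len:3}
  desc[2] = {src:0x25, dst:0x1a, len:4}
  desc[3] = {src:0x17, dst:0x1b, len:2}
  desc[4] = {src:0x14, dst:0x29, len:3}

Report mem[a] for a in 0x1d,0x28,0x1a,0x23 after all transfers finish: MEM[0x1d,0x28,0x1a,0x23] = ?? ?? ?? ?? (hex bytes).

MEM[0x1d,0x28,0x1a,0x23] = fc fc 55 38

[0] 0x1d->0x22 len=3 : 39 38 15
[1] 0x0a->0x26 len=3 : 1e 68 fc
[2] 0x25->0x1a len=4 : 55 1e 68 fc
[3] 0x17->0x1b len=2 : ff 84
[4] 0x14->0x29 len=3 : f9 b0 2d
query mem[0x1d]=0xfc, mem[0x28]=0xfc, mem[0x1a]=0x55, mem[0x23]=0x38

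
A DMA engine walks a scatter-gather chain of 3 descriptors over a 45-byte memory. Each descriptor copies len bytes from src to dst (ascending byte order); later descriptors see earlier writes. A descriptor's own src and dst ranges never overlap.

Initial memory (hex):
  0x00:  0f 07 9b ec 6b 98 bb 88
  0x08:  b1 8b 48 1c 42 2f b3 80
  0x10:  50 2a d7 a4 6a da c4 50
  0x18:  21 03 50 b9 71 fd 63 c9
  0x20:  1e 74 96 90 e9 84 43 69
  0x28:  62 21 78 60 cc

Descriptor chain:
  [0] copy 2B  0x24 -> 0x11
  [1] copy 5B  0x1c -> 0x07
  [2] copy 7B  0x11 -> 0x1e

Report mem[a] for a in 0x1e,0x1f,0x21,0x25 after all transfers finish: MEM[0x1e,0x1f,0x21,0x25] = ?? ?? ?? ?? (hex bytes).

MEM[0x1e,0x1f,0x21,0x25] = e9 84 6a 84

[0] 0x24->0x11 len=2 : e9 84
[1] 0x1c->0x07 len=5 : 71 fd 63 c9 1e
[2] 0x11->0x1e len=7 : e9 84 a4 6a da c4 50
query mem[0x1e]=0xe9, mem[0x1f]=0x84, mem[0x21]=0x6a, mem[0x25]=0x84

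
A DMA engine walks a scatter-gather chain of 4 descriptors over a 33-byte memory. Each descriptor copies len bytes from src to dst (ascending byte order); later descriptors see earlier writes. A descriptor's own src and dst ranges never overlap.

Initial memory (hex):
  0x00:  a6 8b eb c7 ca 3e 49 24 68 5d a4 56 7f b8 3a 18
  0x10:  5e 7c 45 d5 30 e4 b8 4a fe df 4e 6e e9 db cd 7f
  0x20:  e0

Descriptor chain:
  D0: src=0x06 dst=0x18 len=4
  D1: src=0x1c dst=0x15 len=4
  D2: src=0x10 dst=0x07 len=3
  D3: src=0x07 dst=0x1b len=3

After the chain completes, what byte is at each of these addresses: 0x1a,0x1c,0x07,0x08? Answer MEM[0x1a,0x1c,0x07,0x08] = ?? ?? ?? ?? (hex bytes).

MEM[0x1a,0x1c,0x07,0x08] = 68 7c 5e 7c

D0: mem[0x18..0x1b] <- [49 24 68 5d]
D1: mem[0x15..0x18] <- [e9 db cd 7f]
D2: mem[0x07..0x09] <- [5e 7c 45]
D3: mem[0x1b..0x1d] <- [5e 7c 45]
query mem[0x1a]=0x68, mem[0x1c]=0x7c, mem[0x07]=0x5e, mem[0x08]=0x7c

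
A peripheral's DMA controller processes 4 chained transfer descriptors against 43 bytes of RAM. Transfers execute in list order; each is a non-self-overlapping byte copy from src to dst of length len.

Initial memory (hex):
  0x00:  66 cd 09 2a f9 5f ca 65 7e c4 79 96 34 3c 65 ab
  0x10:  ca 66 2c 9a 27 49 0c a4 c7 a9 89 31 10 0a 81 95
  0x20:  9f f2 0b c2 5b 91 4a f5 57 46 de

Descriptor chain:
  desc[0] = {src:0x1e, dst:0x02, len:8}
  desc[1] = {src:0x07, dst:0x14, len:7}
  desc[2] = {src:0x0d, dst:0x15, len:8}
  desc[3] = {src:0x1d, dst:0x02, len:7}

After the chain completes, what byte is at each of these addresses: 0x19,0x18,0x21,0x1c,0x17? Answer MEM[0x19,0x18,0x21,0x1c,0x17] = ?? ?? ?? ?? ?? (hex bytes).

MEM[0x19,0x18,0x21,0x1c,0x17] = 66 ca f2 c2 ab

[0] 0x1e->0x02 len=8 : 81 95 9f f2 0b c2 5b 91
[1] 0x07->0x14 len=7 : c2 5b 91 79 96 34 3c
[2] 0x0d->0x15 len=8 : 3c 65 ab ca 66 2c 9a c2
[3] 0x1d->0x02 len=7 : 0a 81 95 9f f2 0b c2
query mem[0x19]=0x66, mem[0x18]=0xca, mem[0x21]=0xf2, mem[0x1c]=0xc2, mem[0x17]=0xab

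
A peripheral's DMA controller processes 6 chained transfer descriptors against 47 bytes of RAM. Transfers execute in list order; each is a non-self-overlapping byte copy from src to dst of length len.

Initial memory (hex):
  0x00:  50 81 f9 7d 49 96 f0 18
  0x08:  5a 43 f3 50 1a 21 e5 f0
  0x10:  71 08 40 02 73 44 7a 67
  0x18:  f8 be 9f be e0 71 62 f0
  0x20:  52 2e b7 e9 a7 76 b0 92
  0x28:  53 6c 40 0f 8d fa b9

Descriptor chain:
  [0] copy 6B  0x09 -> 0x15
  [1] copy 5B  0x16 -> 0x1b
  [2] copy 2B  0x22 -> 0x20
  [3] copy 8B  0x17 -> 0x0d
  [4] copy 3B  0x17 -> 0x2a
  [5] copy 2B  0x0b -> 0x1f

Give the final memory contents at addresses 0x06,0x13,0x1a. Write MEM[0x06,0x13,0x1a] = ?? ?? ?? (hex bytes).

MEM[0x06,0x13,0x1a] = f0 1a e5

D0: mem[0x15..0x1a] <- [43 f3 50 1a 21 e5]
D1: mem[0x1b..0x1f] <- [f3 50 1a 21 e5]
D2: mem[0x20..0x21] <- [b7 e9]
D3: mem[0x0d..0x14] <- [50 1a 21 e5 f3 50 1a 21]
D4: mem[0x2a..0x2c] <- [50 1a 21]
D5: mem[0x1f..0x20] <- [50 1a]
query mem[0x06]=0xf0, mem[0x13]=0x1a, mem[0x1a]=0xe5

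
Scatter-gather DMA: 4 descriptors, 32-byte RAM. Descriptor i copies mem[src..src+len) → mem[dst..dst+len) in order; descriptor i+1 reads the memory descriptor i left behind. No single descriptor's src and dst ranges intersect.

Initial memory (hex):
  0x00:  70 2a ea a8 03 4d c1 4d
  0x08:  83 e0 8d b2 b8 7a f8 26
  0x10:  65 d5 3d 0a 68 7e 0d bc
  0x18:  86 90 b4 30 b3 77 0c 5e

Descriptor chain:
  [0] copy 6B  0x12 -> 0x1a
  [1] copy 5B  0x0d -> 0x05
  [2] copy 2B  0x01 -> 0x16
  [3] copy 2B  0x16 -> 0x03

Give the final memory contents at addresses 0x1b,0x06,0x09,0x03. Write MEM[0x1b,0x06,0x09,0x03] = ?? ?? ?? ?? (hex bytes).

#0 dst[0x1a+6] := {0x3d,0x0a,0x68,0x7e,0x0d,0xbc}
#1 dst[0x05+5] := {0x7a,0xf8,0x26,0x65,0xd5}
#2 dst[0x16+2] := {0x2a,0xea}
#3 dst[0x03+2] := {0x2a,0xea}
query mem[0x1b]=0x0a, mem[0x06]=0xf8, mem[0x09]=0xd5, mem[0x03]=0x2a

MEM[0x1b,0x06,0x09,0x03] = 0a f8 d5 2a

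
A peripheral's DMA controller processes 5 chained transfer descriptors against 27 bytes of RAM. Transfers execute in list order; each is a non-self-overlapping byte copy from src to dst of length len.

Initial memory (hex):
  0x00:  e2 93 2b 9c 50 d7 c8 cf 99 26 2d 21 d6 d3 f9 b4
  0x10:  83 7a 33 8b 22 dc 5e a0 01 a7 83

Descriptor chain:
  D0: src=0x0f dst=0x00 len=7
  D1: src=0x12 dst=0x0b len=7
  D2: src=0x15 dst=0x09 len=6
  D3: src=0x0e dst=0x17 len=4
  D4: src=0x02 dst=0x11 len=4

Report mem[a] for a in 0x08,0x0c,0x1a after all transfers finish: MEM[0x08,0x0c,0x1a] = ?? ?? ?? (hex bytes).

  after D0: wrote 7B at 0x00 = b4837a338b22dc
  after D1: wrote 7B at 0x0b = 338b22dc5ea001
  after D2: wrote 6B at 0x09 = dc5ea001a783
  after D3: wrote 4B at 0x17 = 835ea001
  after D4: wrote 4B at 0x11 = 7a338b22
query mem[0x08]=0x99, mem[0x0c]=0x01, mem[0x1a]=0x01

MEM[0x08,0x0c,0x1a] = 99 01 01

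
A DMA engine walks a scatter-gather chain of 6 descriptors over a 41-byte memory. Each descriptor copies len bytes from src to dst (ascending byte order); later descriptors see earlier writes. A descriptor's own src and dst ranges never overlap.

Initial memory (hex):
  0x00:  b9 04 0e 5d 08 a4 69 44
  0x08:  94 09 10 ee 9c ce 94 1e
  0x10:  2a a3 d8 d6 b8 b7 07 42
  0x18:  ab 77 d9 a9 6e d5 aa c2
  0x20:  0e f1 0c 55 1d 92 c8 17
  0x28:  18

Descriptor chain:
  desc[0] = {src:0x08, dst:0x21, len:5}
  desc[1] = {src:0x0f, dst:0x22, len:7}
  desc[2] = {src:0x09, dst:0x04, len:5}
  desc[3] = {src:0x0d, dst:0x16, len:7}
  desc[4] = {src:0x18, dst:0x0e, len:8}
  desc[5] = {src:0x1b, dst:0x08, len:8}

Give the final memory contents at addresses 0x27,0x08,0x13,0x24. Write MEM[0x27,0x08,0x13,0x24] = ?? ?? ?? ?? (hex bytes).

[0] 0x08->0x21 len=5 : 94 09 10 ee 9c
[1] 0x0f->0x22 len=7 : 1e 2a a3 d8 d6 b8 b7
[2] 0x09->0x04 len=5 : 09 10 ee 9c ce
[3] 0x0d->0x16 len=7 : ce 94 1e 2a a3 d8 d6
[4] 0x18->0x0e len=8 : 1e 2a a3 d8 d6 d5 aa c2
[5] 0x1b->0x08 len=8 : d8 d6 d5 aa c2 0e 94 1e
query mem[0x27]=0xb8, mem[0x08]=0xd8, mem[0x13]=0xd5, mem[0x24]=0xa3

MEM[0x27,0x08,0x13,0x24] = b8 d8 d5 a3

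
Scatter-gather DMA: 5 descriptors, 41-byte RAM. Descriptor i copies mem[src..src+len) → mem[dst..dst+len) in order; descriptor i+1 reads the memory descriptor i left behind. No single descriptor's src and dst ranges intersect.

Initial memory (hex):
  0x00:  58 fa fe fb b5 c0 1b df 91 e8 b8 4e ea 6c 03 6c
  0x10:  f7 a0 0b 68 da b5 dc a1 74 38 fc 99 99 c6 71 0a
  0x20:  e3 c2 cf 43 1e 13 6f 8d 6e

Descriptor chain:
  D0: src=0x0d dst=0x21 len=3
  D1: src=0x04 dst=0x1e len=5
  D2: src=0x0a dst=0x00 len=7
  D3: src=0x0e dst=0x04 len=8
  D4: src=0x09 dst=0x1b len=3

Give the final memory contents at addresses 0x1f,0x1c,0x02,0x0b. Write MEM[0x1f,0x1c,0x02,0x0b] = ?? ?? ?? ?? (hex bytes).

MEM[0x1f,0x1c,0x02,0x0b] = c0 da ea b5

D0: mem[0x21..0x23] <- [6c 03 6c]
D1: mem[0x1e..0x22] <- [b5 c0 1b df 91]
D2: mem[0x00..0x06] <- [b8 4e ea 6c 03 6c f7]
D3: mem[0x04..0x0b] <- [03 6c f7 a0 0b 68 da b5]
D4: mem[0x1b..0x1d] <- [68 da b5]
query mem[0x1f]=0xc0, mem[0x1c]=0xda, mem[0x02]=0xea, mem[0x0b]=0xb5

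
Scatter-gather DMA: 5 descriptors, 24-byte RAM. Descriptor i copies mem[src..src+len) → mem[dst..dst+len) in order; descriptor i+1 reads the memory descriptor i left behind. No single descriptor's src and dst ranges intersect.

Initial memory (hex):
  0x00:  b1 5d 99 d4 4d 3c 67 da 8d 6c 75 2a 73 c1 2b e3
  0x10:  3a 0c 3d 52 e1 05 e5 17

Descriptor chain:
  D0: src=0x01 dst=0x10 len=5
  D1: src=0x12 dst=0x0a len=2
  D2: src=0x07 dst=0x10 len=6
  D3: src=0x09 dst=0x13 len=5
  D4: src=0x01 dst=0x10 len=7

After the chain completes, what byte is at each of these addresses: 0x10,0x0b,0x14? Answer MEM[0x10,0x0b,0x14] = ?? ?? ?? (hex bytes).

[0] 0x01->0x10 len=5 : 5d 99 d4 4d 3c
[1] 0x12->0x0a len=2 : d4 4d
[2] 0x07->0x10 len=6 : da 8d 6c d4 4d 73
[3] 0x09->0x13 len=5 : 6c d4 4d 73 c1
[4] 0x01->0x10 len=7 : 5d 99 d4 4d 3c 67 da
query mem[0x10]=0x5d, mem[0x0b]=0x4d, mem[0x14]=0x3c

MEM[0x10,0x0b,0x14] = 5d 4d 3c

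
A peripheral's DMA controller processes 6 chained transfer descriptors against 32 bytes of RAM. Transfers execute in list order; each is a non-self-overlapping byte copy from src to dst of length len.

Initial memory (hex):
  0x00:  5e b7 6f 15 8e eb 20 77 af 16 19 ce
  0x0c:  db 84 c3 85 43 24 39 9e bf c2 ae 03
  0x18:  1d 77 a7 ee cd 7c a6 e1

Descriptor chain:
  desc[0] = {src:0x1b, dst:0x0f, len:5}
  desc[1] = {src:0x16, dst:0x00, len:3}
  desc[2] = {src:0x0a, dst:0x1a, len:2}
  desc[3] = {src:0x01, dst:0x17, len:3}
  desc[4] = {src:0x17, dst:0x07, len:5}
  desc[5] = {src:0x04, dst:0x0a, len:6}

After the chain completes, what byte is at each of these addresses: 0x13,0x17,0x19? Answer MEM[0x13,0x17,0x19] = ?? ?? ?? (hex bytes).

D0: mem[0x0f..0x13] <- [ee cd 7c a6 e1]
D1: mem[0x00..0x02] <- [ae 03 1d]
D2: mem[0x1a..0x1b] <- [19 ce]
D3: mem[0x17..0x19] <- [03 1d 15]
D4: mem[0x07..0x0b] <- [03 1d 15 19 ce]
D5: mem[0x0a..0x0f] <- [8e eb 20 03 1d 15]
query mem[0x13]=0xe1, mem[0x17]=0x03, mem[0x19]=0x15

MEM[0x13,0x17,0x19] = e1 03 15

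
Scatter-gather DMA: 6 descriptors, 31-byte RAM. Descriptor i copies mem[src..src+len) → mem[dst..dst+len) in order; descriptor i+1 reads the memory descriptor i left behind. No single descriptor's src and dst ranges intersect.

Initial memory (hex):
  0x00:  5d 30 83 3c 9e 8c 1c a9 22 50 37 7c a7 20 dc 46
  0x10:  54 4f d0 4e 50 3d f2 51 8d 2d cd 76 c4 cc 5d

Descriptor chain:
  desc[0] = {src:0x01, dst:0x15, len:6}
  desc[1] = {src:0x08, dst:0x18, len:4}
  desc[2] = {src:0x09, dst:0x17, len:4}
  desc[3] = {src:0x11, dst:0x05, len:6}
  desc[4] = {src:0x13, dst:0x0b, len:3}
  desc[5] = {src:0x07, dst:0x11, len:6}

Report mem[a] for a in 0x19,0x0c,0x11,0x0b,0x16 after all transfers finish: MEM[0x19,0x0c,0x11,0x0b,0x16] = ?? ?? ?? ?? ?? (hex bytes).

MEM[0x19,0x0c,0x11,0x0b,0x16] = 7c 50 4e 4e 50

[0] 0x01->0x15 len=6 : 30 83 3c 9e 8c 1c
[1] 0x08->0x18 len=4 : 22 50 37 7c
[2] 0x09->0x17 len=4 : 50 37 7c a7
[3] 0x11->0x05 len=6 : 4f d0 4e 50 30 83
[4] 0x13->0x0b len=3 : 4e 50 30
[5] 0x07->0x11 len=6 : 4e 50 30 83 4e 50
query mem[0x19]=0x7c, mem[0x0c]=0x50, mem[0x11]=0x4e, mem[0x0b]=0x4e, mem[0x16]=0x50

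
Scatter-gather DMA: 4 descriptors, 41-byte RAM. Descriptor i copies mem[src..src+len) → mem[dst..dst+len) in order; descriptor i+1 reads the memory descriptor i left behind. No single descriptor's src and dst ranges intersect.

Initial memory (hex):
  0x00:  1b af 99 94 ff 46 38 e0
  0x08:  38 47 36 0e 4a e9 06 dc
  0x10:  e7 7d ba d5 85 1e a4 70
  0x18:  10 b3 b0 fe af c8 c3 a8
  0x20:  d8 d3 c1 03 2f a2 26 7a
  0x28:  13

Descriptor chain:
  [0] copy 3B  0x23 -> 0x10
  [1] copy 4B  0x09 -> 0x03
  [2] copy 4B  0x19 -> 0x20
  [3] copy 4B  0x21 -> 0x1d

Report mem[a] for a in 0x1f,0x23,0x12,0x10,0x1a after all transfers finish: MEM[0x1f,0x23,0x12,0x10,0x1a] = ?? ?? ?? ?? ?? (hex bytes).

D0: mem[0x10..0x12] <- [03 2f a2]
D1: mem[0x03..0x06] <- [47 36 0e 4a]
D2: mem[0x20..0x23] <- [b3 b0 fe af]
D3: mem[0x1d..0x20] <- [b0 fe af 2f]
query mem[0x1f]=0xaf, mem[0x23]=0xaf, mem[0x12]=0xa2, mem[0x10]=0x03, mem[0x1a]=0xb0

MEM[0x1f,0x23,0x12,0x10,0x1a] = af af a2 03 b0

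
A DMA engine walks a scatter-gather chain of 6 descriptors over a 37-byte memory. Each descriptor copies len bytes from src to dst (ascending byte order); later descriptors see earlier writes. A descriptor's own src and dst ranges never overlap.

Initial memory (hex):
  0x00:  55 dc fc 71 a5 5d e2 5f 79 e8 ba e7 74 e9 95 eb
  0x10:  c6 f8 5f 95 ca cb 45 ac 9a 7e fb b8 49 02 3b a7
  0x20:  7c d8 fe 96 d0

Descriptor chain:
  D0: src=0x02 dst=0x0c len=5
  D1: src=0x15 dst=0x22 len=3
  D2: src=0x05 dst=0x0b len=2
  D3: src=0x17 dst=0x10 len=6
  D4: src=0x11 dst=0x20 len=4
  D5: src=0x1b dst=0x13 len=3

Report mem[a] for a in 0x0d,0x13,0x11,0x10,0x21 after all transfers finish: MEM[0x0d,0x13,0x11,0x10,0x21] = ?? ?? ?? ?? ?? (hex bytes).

MEM[0x0d,0x13,0x11,0x10,0x21] = 71 b8 9a ac 7e

[0] 0x02->0x0c len=5 : fc 71 a5 5d e2
[1] 0x15->0x22 len=3 : cb 45 ac
[2] 0x05->0x0b len=2 : 5d e2
[3] 0x17->0x10 len=6 : ac 9a 7e fb b8 49
[4] 0x11->0x20 len=4 : 9a 7e fb b8
[5] 0x1b->0x13 len=3 : b8 49 02
query mem[0x0d]=0x71, mem[0x13]=0xb8, mem[0x11]=0x9a, mem[0x10]=0xac, mem[0x21]=0x7e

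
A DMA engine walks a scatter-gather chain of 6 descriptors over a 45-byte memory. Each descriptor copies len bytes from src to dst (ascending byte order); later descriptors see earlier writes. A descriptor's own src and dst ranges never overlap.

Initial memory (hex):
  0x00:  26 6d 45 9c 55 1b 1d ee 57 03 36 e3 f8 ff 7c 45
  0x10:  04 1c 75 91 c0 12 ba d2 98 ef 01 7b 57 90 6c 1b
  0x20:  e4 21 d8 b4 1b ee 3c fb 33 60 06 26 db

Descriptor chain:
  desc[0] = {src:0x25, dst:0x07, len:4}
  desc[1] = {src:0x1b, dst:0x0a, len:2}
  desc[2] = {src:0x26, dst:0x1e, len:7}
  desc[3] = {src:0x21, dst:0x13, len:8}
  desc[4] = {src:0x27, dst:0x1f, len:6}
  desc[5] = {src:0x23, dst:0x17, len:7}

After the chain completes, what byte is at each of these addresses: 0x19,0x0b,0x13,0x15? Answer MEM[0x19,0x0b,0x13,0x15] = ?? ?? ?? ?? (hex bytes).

MEM[0x19,0x0b,0x13,0x15] = ee 57 60 26

#0 dst[0x07+4] := {0xee,0x3c,0xfb,0x33}
#1 dst[0x0a+2] := {0x7b,0x57}
#2 dst[0x1e+7] := {0x3c,0xfb,0x33,0x60,0x06,0x26,0xdb}
#3 dst[0x13+8] := {0x60,0x06,0x26,0xdb,0xee,0x3c,0xfb,0x33}
#4 dst[0x1f+6] := {0xfb,0x33,0x60,0x06,0x26,0xdb}
#5 dst[0x17+7] := {0x26,0xdb,0xee,0x3c,0xfb,0x33,0x60}
query mem[0x19]=0xee, mem[0x0b]=0x57, mem[0x13]=0x60, mem[0x15]=0x26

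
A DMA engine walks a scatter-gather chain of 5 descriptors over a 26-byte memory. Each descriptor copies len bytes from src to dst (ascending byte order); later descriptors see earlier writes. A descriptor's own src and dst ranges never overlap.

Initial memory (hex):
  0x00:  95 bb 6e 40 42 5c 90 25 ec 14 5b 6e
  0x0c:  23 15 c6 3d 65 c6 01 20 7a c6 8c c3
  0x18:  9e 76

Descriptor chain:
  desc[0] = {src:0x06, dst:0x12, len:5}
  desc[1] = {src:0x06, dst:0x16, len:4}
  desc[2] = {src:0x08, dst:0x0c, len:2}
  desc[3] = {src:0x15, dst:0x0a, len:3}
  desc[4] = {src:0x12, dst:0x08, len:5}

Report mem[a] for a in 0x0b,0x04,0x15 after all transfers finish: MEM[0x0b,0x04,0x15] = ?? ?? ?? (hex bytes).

MEM[0x0b,0x04,0x15] = 14 42 14

#0 dst[0x12+5] := {0x90,0x25,0xec,0x14,0x5b}
#1 dst[0x16+4] := {0x90,0x25,0xec,0x14}
#2 dst[0x0c+2] := {0xec,0x14}
#3 dst[0x0a+3] := {0x14,0x90,0x25}
#4 dst[0x08+5] := {0x90,0x25,0xec,0x14,0x90}
query mem[0x0b]=0x14, mem[0x04]=0x42, mem[0x15]=0x14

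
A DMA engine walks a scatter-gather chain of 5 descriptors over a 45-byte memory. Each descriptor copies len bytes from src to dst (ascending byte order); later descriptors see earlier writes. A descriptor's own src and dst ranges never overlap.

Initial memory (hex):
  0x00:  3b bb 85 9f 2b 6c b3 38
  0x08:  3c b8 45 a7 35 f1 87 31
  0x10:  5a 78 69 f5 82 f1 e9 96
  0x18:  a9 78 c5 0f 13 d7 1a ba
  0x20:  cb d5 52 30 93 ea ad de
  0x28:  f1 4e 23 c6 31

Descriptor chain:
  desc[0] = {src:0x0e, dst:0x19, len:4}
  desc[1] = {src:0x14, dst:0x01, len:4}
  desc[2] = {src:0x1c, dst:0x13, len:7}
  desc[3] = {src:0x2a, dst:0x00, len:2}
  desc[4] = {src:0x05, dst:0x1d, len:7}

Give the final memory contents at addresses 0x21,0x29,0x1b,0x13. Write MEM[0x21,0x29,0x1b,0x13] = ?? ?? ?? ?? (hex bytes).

MEM[0x21,0x29,0x1b,0x13] = b8 4e 5a 78

  after D0: wrote 4B at 0x19 = 87315a78
  after D1: wrote 4B at 0x01 = 82f1e996
  after D2: wrote 7B at 0x13 = 78d71abacbd552
  after D3: wrote 2B at 0x00 = 23c6
  after D4: wrote 7B at 0x1d = 6cb3383cb845a7
query mem[0x21]=0xb8, mem[0x29]=0x4e, mem[0x1b]=0x5a, mem[0x13]=0x78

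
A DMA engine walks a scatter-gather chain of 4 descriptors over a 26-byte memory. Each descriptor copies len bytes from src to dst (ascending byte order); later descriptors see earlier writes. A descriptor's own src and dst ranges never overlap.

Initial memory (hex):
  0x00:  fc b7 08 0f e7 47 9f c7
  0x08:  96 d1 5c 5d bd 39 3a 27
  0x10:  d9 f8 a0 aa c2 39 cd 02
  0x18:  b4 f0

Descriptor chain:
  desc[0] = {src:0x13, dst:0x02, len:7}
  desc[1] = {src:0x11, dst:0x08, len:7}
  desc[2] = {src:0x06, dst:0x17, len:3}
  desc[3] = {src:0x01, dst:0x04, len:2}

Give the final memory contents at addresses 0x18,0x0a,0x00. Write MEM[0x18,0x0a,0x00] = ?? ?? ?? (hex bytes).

D0: mem[0x02..0x08] <- [aa c2 39 cd 02 b4 f0]
D1: mem[0x08..0x0e] <- [f8 a0 aa c2 39 cd 02]
D2: mem[0x17..0x19] <- [02 b4 f8]
D3: mem[0x04..0x05] <- [b7 aa]
query mem[0x18]=0xb4, mem[0x0a]=0xaa, mem[0x00]=0xfc

MEM[0x18,0x0a,0x00] = b4 aa fc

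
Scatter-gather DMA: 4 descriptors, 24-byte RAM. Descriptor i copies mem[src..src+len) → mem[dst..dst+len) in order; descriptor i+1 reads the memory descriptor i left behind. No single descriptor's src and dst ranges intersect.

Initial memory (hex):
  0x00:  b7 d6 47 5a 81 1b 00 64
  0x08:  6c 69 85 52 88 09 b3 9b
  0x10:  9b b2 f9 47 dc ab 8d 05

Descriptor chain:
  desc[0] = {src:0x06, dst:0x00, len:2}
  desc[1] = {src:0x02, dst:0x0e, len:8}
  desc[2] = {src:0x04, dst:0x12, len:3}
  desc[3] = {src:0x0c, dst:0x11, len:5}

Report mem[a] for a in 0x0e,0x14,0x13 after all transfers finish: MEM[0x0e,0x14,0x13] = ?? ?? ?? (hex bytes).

D0: mem[0x00..0x01] <- [00 64]
D1: mem[0x0e..0x15] <- [47 5a 81 1b 00 64 6c 69]
D2: mem[0x12..0x14] <- [81 1b 00]
D3: mem[0x11..0x15] <- [88 09 47 5a 81]
query mem[0x0e]=0x47, mem[0x14]=0x5a, mem[0x13]=0x47

MEM[0x0e,0x14,0x13] = 47 5a 47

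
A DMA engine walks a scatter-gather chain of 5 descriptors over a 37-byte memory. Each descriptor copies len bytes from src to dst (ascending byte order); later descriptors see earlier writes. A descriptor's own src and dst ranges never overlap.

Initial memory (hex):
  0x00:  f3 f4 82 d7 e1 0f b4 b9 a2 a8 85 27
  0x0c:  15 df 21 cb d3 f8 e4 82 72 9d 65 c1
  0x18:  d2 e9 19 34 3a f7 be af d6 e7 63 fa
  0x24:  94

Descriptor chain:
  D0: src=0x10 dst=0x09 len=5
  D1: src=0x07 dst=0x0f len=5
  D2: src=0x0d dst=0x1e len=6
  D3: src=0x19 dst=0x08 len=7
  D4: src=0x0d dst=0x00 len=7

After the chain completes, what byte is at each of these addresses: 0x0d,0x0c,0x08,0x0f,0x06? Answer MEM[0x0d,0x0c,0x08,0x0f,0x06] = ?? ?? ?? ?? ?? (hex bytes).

MEM[0x0d,0x0c,0x08,0x0f,0x06] = 72 f7 e9 b9 e4

D0: mem[0x09..0x0d] <- [d3 f8 e4 82 72]
D1: mem[0x0f..0x13] <- [b9 a2 d3 f8 e4]
D2: mem[0x1e..0x23] <- [72 21 b9 a2 d3 f8]
D3: mem[0x08..0x0e] <- [e9 19 34 3a f7 72 21]
D4: mem[0x00..0x06] <- [72 21 b9 a2 d3 f8 e4]
query mem[0x0d]=0x72, mem[0x0c]=0xf7, mem[0x08]=0xe9, mem[0x0f]=0xb9, mem[0x06]=0xe4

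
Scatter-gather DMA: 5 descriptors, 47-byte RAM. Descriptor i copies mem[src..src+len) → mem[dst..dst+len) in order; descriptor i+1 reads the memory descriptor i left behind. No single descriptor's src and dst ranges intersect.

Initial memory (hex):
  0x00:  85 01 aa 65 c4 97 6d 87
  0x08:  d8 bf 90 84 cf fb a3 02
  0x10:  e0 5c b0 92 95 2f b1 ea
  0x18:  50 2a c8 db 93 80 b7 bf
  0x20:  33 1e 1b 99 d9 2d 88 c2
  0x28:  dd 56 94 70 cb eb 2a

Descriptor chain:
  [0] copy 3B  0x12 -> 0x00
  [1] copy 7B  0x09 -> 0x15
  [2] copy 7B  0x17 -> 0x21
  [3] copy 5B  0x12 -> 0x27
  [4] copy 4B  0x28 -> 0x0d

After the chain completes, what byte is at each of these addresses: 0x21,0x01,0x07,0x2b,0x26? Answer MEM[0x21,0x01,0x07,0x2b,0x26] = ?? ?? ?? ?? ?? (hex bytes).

  after D0: wrote 3B at 0x00 = b09295
  after D1: wrote 7B at 0x15 = bf9084cffba302
  after D2: wrote 7B at 0x21 = 84cffba3029380
  after D3: wrote 5B at 0x27 = b09295bf90
  after D4: wrote 4B at 0x0d = 9295bf90
query mem[0x21]=0x84, mem[0x01]=0x92, mem[0x07]=0x87, mem[0x2b]=0x90, mem[0x26]=0x93

MEM[0x21,0x01,0x07,0x2b,0x26] = 84 92 87 90 93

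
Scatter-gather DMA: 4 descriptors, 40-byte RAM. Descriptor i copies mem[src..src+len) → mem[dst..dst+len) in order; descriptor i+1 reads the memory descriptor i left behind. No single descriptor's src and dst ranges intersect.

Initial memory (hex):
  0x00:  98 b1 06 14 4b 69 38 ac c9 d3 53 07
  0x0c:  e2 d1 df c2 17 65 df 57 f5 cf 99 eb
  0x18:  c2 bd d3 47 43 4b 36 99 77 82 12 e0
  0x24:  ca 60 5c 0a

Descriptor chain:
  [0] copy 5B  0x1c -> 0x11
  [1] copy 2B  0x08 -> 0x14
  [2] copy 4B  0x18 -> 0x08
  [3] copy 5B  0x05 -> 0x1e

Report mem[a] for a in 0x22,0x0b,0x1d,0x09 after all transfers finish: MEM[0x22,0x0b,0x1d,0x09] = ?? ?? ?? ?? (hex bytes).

MEM[0x22,0x0b,0x1d,0x09] = bd 47 4b bd

[0] 0x1c->0x11 len=5 : 43 4b 36 99 77
[1] 0x08->0x14 len=2 : c9 d3
[2] 0x18->0x08 len=4 : c2 bd d3 47
[3] 0x05->0x1e len=5 : 69 38 ac c2 bd
query mem[0x22]=0xbd, mem[0x0b]=0x47, mem[0x1d]=0x4b, mem[0x09]=0xbd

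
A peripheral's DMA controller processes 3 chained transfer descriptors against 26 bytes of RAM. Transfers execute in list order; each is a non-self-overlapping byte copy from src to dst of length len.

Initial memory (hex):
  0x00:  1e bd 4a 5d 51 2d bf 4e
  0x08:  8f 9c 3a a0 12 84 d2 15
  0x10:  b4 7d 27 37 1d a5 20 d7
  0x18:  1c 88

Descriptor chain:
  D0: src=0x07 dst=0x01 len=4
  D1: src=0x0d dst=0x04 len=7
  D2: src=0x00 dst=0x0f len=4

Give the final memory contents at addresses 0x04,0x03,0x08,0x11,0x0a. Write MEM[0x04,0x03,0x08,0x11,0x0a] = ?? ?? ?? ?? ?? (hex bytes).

MEM[0x04,0x03,0x08,0x11,0x0a] = 84 9c 7d 8f 37

[0] 0x07->0x01 len=4 : 4e 8f 9c 3a
[1] 0x0d->0x04 len=7 : 84 d2 15 b4 7d 27 37
[2] 0x00->0x0f len=4 : 1e 4e 8f 9c
query mem[0x04]=0x84, mem[0x03]=0x9c, mem[0x08]=0x7d, mem[0x11]=0x8f, mem[0x0a]=0x37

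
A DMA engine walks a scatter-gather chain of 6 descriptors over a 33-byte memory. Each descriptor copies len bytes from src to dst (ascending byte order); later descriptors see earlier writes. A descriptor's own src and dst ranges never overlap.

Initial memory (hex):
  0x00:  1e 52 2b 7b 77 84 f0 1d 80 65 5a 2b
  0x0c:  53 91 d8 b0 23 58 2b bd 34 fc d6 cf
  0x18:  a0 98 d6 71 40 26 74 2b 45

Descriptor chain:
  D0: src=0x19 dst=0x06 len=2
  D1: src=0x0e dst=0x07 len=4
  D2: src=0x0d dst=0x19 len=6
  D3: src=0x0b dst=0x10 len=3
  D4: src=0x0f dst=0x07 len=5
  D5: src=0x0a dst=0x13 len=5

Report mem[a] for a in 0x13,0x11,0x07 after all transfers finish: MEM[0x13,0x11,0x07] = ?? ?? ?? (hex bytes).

#0 dst[0x06+2] := {0x98,0xd6}
#1 dst[0x07+4] := {0xd8,0xb0,0x23,0x58}
#2 dst[0x19+6] := {0x91,0xd8,0xb0,0x23,0x58,0x2b}
#3 dst[0x10+3] := {0x2b,0x53,0x91}
#4 dst[0x07+5] := {0xb0,0x2b,0x53,0x91,0xbd}
#5 dst[0x13+5] := {0x91,0xbd,0x53,0x91,0xd8}
query mem[0x13]=0x91, mem[0x11]=0x53, mem[0x07]=0xb0

MEM[0x13,0x11,0x07] = 91 53 b0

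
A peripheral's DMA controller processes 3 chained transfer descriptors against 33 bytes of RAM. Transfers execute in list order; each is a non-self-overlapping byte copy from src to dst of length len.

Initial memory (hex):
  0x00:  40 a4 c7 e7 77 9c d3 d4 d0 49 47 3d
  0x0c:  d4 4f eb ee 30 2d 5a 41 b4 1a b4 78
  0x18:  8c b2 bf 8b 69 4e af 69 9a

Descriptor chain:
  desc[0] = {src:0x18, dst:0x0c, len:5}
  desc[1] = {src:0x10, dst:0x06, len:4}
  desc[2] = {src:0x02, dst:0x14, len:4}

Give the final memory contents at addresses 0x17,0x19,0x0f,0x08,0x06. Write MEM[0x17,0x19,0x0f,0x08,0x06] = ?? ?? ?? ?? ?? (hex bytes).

MEM[0x17,0x19,0x0f,0x08,0x06] = 9c b2 8b 5a 69

D0: mem[0x0c..0x10] <- [8c b2 bf 8b 69]
D1: mem[0x06..0x09] <- [69 2d 5a 41]
D2: mem[0x14..0x17] <- [c7 e7 77 9c]
query mem[0x17]=0x9c, mem[0x19]=0xb2, mem[0x0f]=0x8b, mem[0x08]=0x5a, mem[0x06]=0x69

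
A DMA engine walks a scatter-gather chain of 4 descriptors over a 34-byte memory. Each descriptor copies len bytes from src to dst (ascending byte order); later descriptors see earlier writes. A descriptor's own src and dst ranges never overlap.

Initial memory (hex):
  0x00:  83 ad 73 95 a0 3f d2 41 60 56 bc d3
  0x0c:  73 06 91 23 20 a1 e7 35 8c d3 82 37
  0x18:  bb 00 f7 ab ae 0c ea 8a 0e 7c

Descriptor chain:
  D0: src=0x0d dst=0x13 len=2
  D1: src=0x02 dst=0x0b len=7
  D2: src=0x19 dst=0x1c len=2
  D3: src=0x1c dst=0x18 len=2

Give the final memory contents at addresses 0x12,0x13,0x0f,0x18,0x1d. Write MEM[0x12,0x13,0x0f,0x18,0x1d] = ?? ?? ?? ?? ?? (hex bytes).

MEM[0x12,0x13,0x0f,0x18,0x1d] = e7 06 d2 00 f7

D0: mem[0x13..0x14] <- [06 91]
D1: mem[0x0b..0x11] <- [73 95 a0 3f d2 41 60]
D2: mem[0x1c..0x1d] <- [00 f7]
D3: mem[0x18..0x19] <- [00 f7]
query mem[0x12]=0xe7, mem[0x13]=0x06, mem[0x0f]=0xd2, mem[0x18]=0x00, mem[0x1d]=0xf7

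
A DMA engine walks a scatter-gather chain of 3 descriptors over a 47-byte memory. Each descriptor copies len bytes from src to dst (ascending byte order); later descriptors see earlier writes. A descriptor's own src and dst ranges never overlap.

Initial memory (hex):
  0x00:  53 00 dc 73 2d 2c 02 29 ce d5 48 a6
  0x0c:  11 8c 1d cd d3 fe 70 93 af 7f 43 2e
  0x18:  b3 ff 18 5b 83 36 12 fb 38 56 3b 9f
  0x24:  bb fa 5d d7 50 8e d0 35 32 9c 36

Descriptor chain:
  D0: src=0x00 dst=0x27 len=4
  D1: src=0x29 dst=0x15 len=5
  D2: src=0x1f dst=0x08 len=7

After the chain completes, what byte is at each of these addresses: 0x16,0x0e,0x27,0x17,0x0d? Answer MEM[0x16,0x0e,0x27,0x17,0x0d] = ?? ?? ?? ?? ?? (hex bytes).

D0: mem[0x27..0x2a] <- [53 00 dc 73]
D1: mem[0x15..0x19] <- [dc 73 35 32 9c]
D2: mem[0x08..0x0e] <- [fb 38 56 3b 9f bb fa]
query mem[0x16]=0x73, mem[0x0e]=0xfa, mem[0x27]=0x53, mem[0x17]=0x35, mem[0x0d]=0xbb

MEM[0x16,0x0e,0x27,0x17,0x0d] = 73 fa 53 35 bb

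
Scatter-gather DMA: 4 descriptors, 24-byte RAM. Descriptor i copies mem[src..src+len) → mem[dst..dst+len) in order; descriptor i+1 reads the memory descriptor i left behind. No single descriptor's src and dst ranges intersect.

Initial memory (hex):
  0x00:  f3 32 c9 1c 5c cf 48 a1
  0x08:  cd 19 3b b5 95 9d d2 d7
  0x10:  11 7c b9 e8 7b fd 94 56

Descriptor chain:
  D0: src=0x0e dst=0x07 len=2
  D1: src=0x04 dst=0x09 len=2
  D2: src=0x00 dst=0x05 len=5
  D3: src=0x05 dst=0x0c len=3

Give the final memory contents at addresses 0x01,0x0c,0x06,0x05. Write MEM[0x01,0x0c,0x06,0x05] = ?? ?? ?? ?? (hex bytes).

MEM[0x01,0x0c,0x06,0x05] = 32 f3 32 f3

#0 dst[0x07+2] := {0xd2,0xd7}
#1 dst[0x09+2] := {0x5c,0xcf}
#2 dst[0x05+5] := {0xf3,0x32,0xc9,0x1c,0x5c}
#3 dst[0x0c+3] := {0xf3,0x32,0xc9}
query mem[0x01]=0x32, mem[0x0c]=0xf3, mem[0x06]=0x32, mem[0x05]=0xf3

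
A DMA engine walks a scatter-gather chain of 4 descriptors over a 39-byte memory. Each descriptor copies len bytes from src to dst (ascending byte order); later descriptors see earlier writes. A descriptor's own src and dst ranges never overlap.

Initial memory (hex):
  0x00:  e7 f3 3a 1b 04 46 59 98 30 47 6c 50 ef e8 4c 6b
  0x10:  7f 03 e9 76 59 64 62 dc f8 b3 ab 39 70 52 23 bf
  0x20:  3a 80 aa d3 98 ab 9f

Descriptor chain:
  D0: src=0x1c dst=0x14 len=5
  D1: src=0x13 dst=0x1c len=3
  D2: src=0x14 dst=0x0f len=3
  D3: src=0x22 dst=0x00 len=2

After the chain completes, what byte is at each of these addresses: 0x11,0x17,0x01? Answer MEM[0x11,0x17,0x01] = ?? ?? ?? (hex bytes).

[0] 0x1c->0x14 len=5 : 70 52 23 bf 3a
[1] 0x13->0x1c len=3 : 76 70 52
[2] 0x14->0x0f len=3 : 70 52 23
[3] 0x22->0x00 len=2 : aa d3
query mem[0x11]=0x23, mem[0x17]=0xbf, mem[0x01]=0xd3

MEM[0x11,0x17,0x01] = 23 bf d3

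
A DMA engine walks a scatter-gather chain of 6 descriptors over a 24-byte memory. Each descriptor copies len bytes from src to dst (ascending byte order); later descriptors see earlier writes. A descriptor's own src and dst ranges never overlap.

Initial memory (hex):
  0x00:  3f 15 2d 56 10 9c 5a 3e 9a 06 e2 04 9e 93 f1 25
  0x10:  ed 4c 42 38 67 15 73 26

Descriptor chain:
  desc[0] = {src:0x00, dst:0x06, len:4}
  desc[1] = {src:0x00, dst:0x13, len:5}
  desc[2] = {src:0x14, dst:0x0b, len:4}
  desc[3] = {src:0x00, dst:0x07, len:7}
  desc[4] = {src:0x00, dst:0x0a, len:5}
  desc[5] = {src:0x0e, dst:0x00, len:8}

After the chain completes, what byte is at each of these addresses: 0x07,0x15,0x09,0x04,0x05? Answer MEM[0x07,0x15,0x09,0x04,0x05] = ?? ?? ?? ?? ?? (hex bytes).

  after D0: wrote 4B at 0x06 = 3f152d56
  after D1: wrote 5B at 0x13 = 3f152d5610
  after D2: wrote 4B at 0x0b = 152d5610
  after D3: wrote 7B at 0x07 = 3f152d56109c3f
  after D4: wrote 5B at 0x0a = 3f152d5610
  after D5: wrote 8B at 0x00 = 1025ed4c423f152d
query mem[0x07]=0x2d, mem[0x15]=0x2d, mem[0x09]=0x2d, mem[0x04]=0x42, mem[0x05]=0x3f

MEM[0x07,0x15,0x09,0x04,0x05] = 2d 2d 2d 42 3f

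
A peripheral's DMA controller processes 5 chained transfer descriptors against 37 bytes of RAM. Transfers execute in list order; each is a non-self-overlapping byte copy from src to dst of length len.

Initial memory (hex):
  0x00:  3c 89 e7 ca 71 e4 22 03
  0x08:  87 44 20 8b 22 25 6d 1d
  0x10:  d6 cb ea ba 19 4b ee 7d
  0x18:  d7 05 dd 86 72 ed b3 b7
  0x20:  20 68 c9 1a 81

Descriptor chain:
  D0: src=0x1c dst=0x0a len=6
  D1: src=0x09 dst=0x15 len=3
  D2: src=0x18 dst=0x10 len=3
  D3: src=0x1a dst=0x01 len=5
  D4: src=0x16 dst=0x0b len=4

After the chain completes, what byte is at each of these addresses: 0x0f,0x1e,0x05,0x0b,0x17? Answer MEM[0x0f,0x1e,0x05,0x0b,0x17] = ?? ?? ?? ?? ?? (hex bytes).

MEM[0x0f,0x1e,0x05,0x0b,0x17] = 68 b3 b3 72 ed

D0: mem[0x0a..0x0f] <- [72 ed b3 b7 20 68]
D1: mem[0x15..0x17] <- [44 72 ed]
D2: mem[0x10..0x12] <- [d7 05 dd]
D3: mem[0x01..0x05] <- [dd 86 72 ed b3]
D4: mem[0x0b..0x0e] <- [72 ed d7 05]
query mem[0x0f]=0x68, mem[0x1e]=0xb3, mem[0x05]=0xb3, mem[0x0b]=0x72, mem[0x17]=0xed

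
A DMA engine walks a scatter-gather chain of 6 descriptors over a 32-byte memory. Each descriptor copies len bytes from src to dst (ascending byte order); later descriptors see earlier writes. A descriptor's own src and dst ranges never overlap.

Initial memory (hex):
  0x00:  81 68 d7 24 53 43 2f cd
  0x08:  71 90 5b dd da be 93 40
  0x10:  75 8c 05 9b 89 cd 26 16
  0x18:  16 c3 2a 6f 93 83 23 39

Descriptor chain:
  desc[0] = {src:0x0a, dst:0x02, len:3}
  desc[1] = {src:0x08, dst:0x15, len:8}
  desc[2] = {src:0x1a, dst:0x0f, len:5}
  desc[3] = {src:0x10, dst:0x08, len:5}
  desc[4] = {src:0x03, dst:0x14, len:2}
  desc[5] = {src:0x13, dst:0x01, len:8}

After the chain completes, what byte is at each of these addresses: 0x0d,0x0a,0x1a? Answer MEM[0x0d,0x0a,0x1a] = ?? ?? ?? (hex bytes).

D0: mem[0x02..0x04] <- [5b dd da]
D1: mem[0x15..0x1c] <- [71 90 5b dd da be 93 40]
D2: mem[0x0f..0x13] <- [be 93 40 83 23]
D3: mem[0x08..0x0c] <- [93 40 83 23 89]
D4: mem[0x14..0x15] <- [dd da]
D5: mem[0x01..0x08] <- [23 dd da 90 5b dd da be]
query mem[0x0d]=0xbe, mem[0x0a]=0x83, mem[0x1a]=0xbe

MEM[0x0d,0x0a,0x1a] = be 83 be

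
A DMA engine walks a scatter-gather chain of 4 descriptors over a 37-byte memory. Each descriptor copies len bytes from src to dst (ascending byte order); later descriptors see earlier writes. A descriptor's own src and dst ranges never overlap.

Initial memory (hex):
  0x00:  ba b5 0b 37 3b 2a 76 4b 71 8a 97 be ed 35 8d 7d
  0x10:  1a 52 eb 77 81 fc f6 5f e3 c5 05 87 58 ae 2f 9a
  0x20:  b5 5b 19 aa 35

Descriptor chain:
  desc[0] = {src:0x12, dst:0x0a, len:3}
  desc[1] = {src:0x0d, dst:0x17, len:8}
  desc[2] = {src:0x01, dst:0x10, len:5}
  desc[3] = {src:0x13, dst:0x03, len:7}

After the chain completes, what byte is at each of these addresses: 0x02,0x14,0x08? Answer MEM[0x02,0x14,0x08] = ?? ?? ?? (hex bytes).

MEM[0x02,0x14,0x08] = 0b 2a 8d

#0 dst[0x0a+3] := {0xeb,0x77,0x81}
#1 dst[0x17+8] := {0x35,0x8d,0x7d,0x1a,0x52,0xeb,0x77,0x81}
#2 dst[0x10+5] := {0xb5,0x0b,0x37,0x3b,0x2a}
#3 dst[0x03+7] := {0x3b,0x2a,0xfc,0xf6,0x35,0x8d,0x7d}
query mem[0x02]=0x0b, mem[0x14]=0x2a, mem[0x08]=0x8d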